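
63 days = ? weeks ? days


Weeks: 63 ÷ 7 = 9 remainder 0

9 weeks 0 days


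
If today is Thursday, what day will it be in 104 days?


Start: Thursday (index 3)
(3 + 104) mod 7
= 107 mod 7
= 2
Index 2 → Wednesday

Wednesday


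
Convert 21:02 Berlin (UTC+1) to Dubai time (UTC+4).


Time difference = UTC+4 - UTC+1 = +3 hours
New hour = (21 + 3) mod 24
= 24 mod 24 = 0
Minutes unchanged → 00:02; 24 ≥ 24 → next day

00:02 (next day)


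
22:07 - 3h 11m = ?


18:56

Start: 1327 minutes from midnight
Subtract: 191 minutes
Remaining: 1327 - 191 = 1136
Hours: 18, Minutes: 56


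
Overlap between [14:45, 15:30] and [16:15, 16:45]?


0 minutes

Meeting A: 885-930 (in minutes from midnight)
Meeting B: 975-1005
Overlap start = max(885, 975) = 975
Overlap end = min(930, 1005) = 930
Overlap = max(0, 930 - 975) = 0 min


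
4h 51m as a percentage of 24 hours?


0.2021 (20.21%)

Total minutes: 4×60 + 51 = 291
Day = 24×60 = 1440 minutes
Fraction = 291/1440 ≈ 0.2021
As a percentage: 291/1440 × 100 ≈ 20.21%


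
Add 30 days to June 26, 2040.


Start: June 26, 2040
Add 30 days
June 26 → July 1: 30 - 26 + 1 = 5 days (30 - 5 = 25 left)
July 1 + 25 = July 26, 2040

July 26, 2040


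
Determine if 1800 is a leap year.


Rules: divisible by 4 AND (not by 100 OR by 400)
1800 ÷ 4 = 450 exactly → divisible by 4
1800 ÷ 100 = 18 exactly → divisible by 100
1800 ÷ 400 = 4 remainder 200 → not divisible by 400
Divisible by 100 but not by 400 → not a leap year

No


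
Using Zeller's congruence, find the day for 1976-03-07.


Sunday

Zeller's congruence:
q=7, m=3, k=76, j=19
h = (7 + ⌊13×4/5⌋ + 76 + ⌊76/4⌋ + ⌊19/4⌋ - 2×19) mod 7
= (7 + 10 + 76 + 19 + 4 - 38) mod 7
= 78 mod 7 = 1
h=1 → Sunday


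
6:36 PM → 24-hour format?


18:36

Input: 6:36 PM
PM: 6 + 12 = 18


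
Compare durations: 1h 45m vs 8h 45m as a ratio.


Duration 1: 105 minutes
Duration 2: 525 minutes
Ratio = 105:525
GCD = 105
Simplified = 1:5
As a decimal: 1/5 = 0.20

1:5 (0.20)


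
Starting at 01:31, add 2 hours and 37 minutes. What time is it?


Start: 91 minutes from midnight
Add: 157 minutes
Total: 248 minutes
Hours: 248 ÷ 60 = 4 remainder 8

04:08


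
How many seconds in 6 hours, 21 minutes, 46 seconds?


22906 seconds

Hours: 6 × 3600 = 21600
Minutes: 21 × 60 = 1260
Seconds: 46
Total = 21600 + 1260 + 46 = 22906


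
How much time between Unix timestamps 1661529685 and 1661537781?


8096 seconds (2.2 hours / 0.09 days)

Difference = 1661537781 - 1661529685 = 8096 seconds
In hours: 8096 / 3600 ≈ 2.2
In days: 8096 / 86400 ≈ 0.09


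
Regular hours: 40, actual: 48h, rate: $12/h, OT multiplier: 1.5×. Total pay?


$624.00

Regular: 40h × $12 = $480.00
Overtime: 48 - 40 = 8h
OT pay: 8h × $12 × 1.5 = $144.00
Total = $480.00 + $144.00 = $624.00


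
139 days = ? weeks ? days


Weeks: 139 ÷ 7 = 19 remainder 6

19 weeks 6 days


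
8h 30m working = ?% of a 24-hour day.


35.4%

Time: 510 minutes
Day: 1440 minutes
Percentage = (510/1440) × 100 ≈ 35.4%


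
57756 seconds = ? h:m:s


Hours: 57756 ÷ 3600 = 16 remainder 156
Minutes: 156 ÷ 60 = 2 remainder 36
Seconds: 36

16h 2m 36s


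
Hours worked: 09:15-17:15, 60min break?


7h 0m (420 minutes)

Total time = (17×60+15) - (9×60+15)
= 1035 - 555 = 480 min
Minus break: 480 - 60 = 420 min
= 7h 0m


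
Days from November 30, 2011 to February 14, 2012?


From November 30, 2011 to February 14, 2012
Rest of November 2011: 30 - 30 = 0
Full months: December 31, January 31
Days into February 2012: 14
Total = 0 + 31 + 31 + 14 = 76 days

76 days


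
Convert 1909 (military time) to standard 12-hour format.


Hour: 19
19 - 12 = 7 → PM

7:09 PM


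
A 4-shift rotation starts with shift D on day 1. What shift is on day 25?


Shifts: A, B, C, D
Start: D (index 3)
Day 25: (3 + 25 - 1) mod 4
= 27 mod 4
= 3
Index 3 → shift D

Shift D


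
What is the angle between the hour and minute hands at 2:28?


94.0°

Hour hand = 2×30 + 28×0.5 = 74.0°
Minute hand = 28×6 = 168°
Difference = |74.0 - 168| = 94.0°


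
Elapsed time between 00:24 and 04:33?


End time in minutes: 4×60 + 33 = 273
Start time in minutes: 0×60 + 24 = 24
Difference = 273 - 24 = 249 minutes
= 4 hours 9 minutes

4h 9m


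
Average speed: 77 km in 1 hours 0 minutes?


Distance: 77 km
Time: 1 hours
Speed = 77 / 1 = 77.0 km/h

77.0 km/h


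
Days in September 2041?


Month: September (month 9)
September has 30 days

30 days


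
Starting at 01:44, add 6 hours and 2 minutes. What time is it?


Start: 104 minutes from midnight
Add: 362 minutes
Total: 466 minutes
Hours: 466 ÷ 60 = 7 remainder 46

07:46


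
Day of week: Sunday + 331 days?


Tuesday

Start: Sunday (index 6)
(6 + 331) mod 7
= 337 mod 7
= 1
Index 1 → Tuesday


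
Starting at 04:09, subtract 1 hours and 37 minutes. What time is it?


02:32

Start: 249 minutes from midnight
Subtract: 97 minutes
Remaining: 249 - 97 = 152
Hours: 2, Minutes: 32


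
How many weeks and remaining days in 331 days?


47 weeks 2 days

Weeks: 331 ÷ 7 = 47 remainder 2


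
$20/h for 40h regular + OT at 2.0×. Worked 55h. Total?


$1400.00

Regular: 40h × $20 = $800.00
Overtime: 55 - 40 = 15h
OT pay: 15h × $20 × 2.0 = $600.00
Total = $800.00 + $600.00 = $1400.00


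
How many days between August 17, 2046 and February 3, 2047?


170 days

From August 17, 2046 to February 3, 2047
Rest of August 2046: 31 - 17 = 14
Full months: September 30, October 31, November 30, December 31, January 31
Days into February 2047: 3
Total = 14 + 30 + 31 + 30 + 31 + 31 + 3 = 170 days


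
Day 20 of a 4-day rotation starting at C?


Shifts: A, B, C, D
Start: C (index 2)
Day 20: (2 + 20 - 1) mod 4
= 21 mod 4
= 1
Index 1 → shift B

Shift B


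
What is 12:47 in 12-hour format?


Hour: 12
12 → 12 PM (noon)

12:47 PM


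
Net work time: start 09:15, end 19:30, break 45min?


Total time = (19×60+30) - (9×60+15)
= 1170 - 555 = 615 min
Minus break: 615 - 45 = 570 min
= 9h 30m

9h 30m (570 minutes)


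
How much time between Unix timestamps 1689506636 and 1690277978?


771342 seconds (214.3 hours / 8.93 days)

Difference = 1690277978 - 1689506636 = 771342 seconds
In hours: 771342 / 3600 ≈ 214.3
In days: 771342 / 86400 ≈ 8.93


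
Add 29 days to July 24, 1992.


August 22, 1992

Start: July 24, 1992
Add 29 days
July 24 → August 1: 31 - 24 + 1 = 8 days (29 - 8 = 21 left)
August 1 + 21 = August 22, 1992


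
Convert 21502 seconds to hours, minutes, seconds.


Hours: 21502 ÷ 3600 = 5 remainder 3502
Minutes: 3502 ÷ 60 = 58 remainder 22
Seconds: 22

5h 58m 22s


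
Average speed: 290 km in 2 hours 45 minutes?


Distance: 290 km
Time: 2h 45m = 165 min = 165/60 = 11/4 hours
Speed = 290 ÷ (11/4) = 290 × 4 / 11 = 1160/11 ≈ 105.5 km/h

105.5 km/h


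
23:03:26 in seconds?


83006 seconds

Hours: 23 × 3600 = 82800
Minutes: 3 × 60 = 180
Seconds: 26
Total = 82800 + 180 + 26 = 83006


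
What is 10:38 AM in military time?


10:38

Input: 10:38 AM
AM hour stays: 10


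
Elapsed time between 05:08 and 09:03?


3h 55m

End time in minutes: 9×60 + 3 = 543
Start time in minutes: 5×60 + 8 = 308
Difference = 543 - 308 = 235 minutes
= 3 hours 55 minutes


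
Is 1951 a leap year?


No

Rules: divisible by 4 AND (not by 100 OR by 400)
1951 ÷ 4 = 487 remainder 3 → not divisible by 4
Not divisible by 4 → not a leap year


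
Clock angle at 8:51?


Hour hand = 8×30 + 51×0.5 = 265.5°
Minute hand = 51×6 = 306°
Difference = |265.5 - 306| = 40.5°

40.5°


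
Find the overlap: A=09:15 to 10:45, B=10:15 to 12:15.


Meeting A: 555-645 (in minutes from midnight)
Meeting B: 615-735
Overlap start = max(555, 615) = 615
Overlap end = min(645, 735) = 645
Overlap = max(0, 645 - 615) = 30 min

30 minutes


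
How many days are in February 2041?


28 days

Month: February (month 2)
February: 28 or 29 (leap year)
2041 leap year? No


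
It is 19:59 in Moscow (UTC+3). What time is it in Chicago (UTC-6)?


10:59

Time difference = UTC-6 - UTC+3 = -9 hours
New hour = (19 -9) mod 24
= 10 mod 24 = 10
Minutes unchanged → 10:59


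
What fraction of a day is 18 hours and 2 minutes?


Total minutes: 18×60 + 2 = 1082
Day = 24×60 = 1440 minutes
Fraction = 1082/1440 ≈ 0.7514
As a percentage: 1082/1440 × 100 ≈ 75.14%

0.7514 (75.14%)


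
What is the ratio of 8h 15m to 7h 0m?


33:28 (1.18)

Duration 1: 495 minutes
Duration 2: 420 minutes
Ratio = 495:420
GCD = 15
Simplified = 33:28
As a decimal: 33/28 ≈ 1.18


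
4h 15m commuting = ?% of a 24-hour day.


Time: 255 minutes
Day: 1440 minutes
Percentage = (255/1440) × 100 ≈ 17.7%

17.7%


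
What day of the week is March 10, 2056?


Zeller's congruence:
q=10, m=3, k=56, j=20
h = (10 + ⌊13×4/5⌋ + 56 + ⌊56/4⌋ + ⌊20/4⌋ - 2×20) mod 7
= (10 + 10 + 56 + 14 + 5 - 40) mod 7
= 55 mod 7 = 6
h=6 → Friday

Friday


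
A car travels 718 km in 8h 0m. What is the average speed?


Distance: 718 km
Time: 8 hours
Speed = 718 / 8 ≈ 89.8 km/h

89.8 km/h


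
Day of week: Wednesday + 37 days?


Friday

Start: Wednesday (index 2)
(2 + 37) mod 7
= 39 mod 7
= 4
Index 4 → Friday


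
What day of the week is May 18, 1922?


Thursday

Zeller's congruence:
q=18, m=5, k=22, j=19
h = (18 + ⌊13×6/5⌋ + 22 + ⌊22/4⌋ + ⌊19/4⌋ - 2×19) mod 7
= (18 + 15 + 22 + 5 + 4 - 38) mod 7
= 26 mod 7 = 5
h=5 → Thursday


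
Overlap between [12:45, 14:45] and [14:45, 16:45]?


Meeting A: 765-885 (in minutes from midnight)
Meeting B: 885-1005
Overlap start = max(765, 885) = 885
Overlap end = min(885, 1005) = 885
Overlap = max(0, 885 - 885) = 0 min

0 minutes


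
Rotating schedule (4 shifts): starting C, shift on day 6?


Shifts: A, B, C, D
Start: C (index 2)
Day 6: (2 + 6 - 1) mod 4
= 7 mod 4
= 3
Index 3 → shift D

Shift D


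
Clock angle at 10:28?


Hour hand = 10×30 + 28×0.5 = 314.0°
Minute hand = 28×6 = 168°
Difference = |314.0 - 168| = 146.0°

146.0°


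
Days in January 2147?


31 days

Month: January (month 1)
January has 31 days


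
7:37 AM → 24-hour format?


Input: 7:37 AM
AM hour stays: 7

07:37


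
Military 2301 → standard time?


11:01 PM

Hour: 23
23 - 12 = 11 → PM


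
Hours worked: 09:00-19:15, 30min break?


Total time = (19×60+15) - (9×60+0)
= 1155 - 540 = 615 min
Minus break: 615 - 30 = 585 min
= 9h 45m

9h 45m (585 minutes)


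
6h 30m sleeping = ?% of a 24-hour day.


Time: 390 minutes
Day: 1440 minutes
Percentage = (390/1440) × 100 ≈ 27.1%

27.1%


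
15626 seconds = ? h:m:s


Hours: 15626 ÷ 3600 = 4 remainder 1226
Minutes: 1226 ÷ 60 = 20 remainder 26
Seconds: 26

4h 20m 26s


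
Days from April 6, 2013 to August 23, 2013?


139 days

From April 6, 2013 to August 23, 2013
Rest of April 2013: 30 - 6 = 24
Full months: May 31, June 30, July 31
Days into August 2013: 23
Total = 24 + 31 + 30 + 31 + 23 = 139 days


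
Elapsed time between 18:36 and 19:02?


End time in minutes: 19×60 + 2 = 1142
Start time in minutes: 18×60 + 36 = 1116
Difference = 1142 - 1116 = 26 minutes
= 0 hours 26 minutes

0h 26m


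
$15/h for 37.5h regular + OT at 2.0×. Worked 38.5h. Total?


$592.50

Regular: 37.5h × $15 = $562.50
Overtime: 38.5 - 37.5 = 1.0h
OT pay: 1.0h × $15 × 2.0 = $30.00
Total = $562.50 + $30.00 = $592.50


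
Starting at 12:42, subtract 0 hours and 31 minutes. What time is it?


12:11

Start: 762 minutes from midnight
Subtract: 31 minutes
Remaining: 762 - 31 = 731
Hours: 12, Minutes: 11


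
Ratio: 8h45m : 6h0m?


35:24 (1.46)

Duration 1: 525 minutes
Duration 2: 360 minutes
Ratio = 525:360
GCD = 15
Simplified = 35:24
As a decimal: 35/24 ≈ 1.46


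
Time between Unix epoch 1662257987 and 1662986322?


728335 seconds (202.3 hours / 8.43 days)

Difference = 1662986322 - 1662257987 = 728335 seconds
In hours: 728335 / 3600 ≈ 202.3
In days: 728335 / 86400 ≈ 8.43


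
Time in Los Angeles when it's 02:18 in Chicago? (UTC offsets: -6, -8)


00:18

Time difference = UTC-8 - UTC-6 = -2 hours
New hour = (2 -2) mod 24
= 0 mod 24 = 0
Minutes unchanged → 00:18


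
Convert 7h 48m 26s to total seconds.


28106 seconds

Hours: 7 × 3600 = 25200
Minutes: 48 × 60 = 2880
Seconds: 26
Total = 25200 + 2880 + 26 = 28106


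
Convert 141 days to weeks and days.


20 weeks 1 days

Weeks: 141 ÷ 7 = 20 remainder 1


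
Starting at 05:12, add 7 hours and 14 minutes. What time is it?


Start: 312 minutes from midnight
Add: 434 minutes
Total: 746 minutes
Hours: 746 ÷ 60 = 12 remainder 26

12:26


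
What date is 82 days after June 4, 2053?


August 25, 2053

Start: June 4, 2053
Add 82 days
June 4 → July 1: 30 - 4 + 1 = 27 days (82 - 27 = 55 left)
July 1 → August 1: 31 - 1 + 1 = 31 days (55 - 31 = 24 left)
August 1 + 24 = August 25, 2053


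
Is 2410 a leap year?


Rules: divisible by 4 AND (not by 100 OR by 400)
2410 ÷ 4 = 602 remainder 2 → not divisible by 4
Not divisible by 4 → not a leap year

No


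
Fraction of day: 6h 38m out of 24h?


Total minutes: 6×60 + 38 = 398
Day = 24×60 = 1440 minutes
Fraction = 398/1440 ≈ 0.2764
As a percentage: 398/1440 × 100 ≈ 27.64%

0.2764 (27.64%)


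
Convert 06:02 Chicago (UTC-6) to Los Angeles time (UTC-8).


Time difference = UTC-8 - UTC-6 = -2 hours
New hour = (6 -2) mod 24
= 4 mod 24 = 4
Minutes unchanged → 04:02

04:02


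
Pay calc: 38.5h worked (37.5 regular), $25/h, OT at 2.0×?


Regular: 37.5h × $25 = $937.50
Overtime: 38.5 - 37.5 = 1.0h
OT pay: 1.0h × $25 × 2.0 = $50.00
Total = $937.50 + $50.00 = $987.50

$987.50


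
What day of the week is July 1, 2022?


Zeller's congruence:
q=1, m=7, k=22, j=20
h = (1 + ⌊13×8/5⌋ + 22 + ⌊22/4⌋ + ⌊20/4⌋ - 2×20) mod 7
= (1 + 20 + 22 + 5 + 5 - 40) mod 7
= 13 mod 7 = 6
h=6 → Friday

Friday


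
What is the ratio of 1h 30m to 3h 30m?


3:7 (0.43)

Duration 1: 90 minutes
Duration 2: 210 minutes
Ratio = 90:210
GCD = 30
Simplified = 3:7
As a decimal: 3/7 ≈ 0.43


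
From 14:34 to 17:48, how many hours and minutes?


3h 14m

End time in minutes: 17×60 + 48 = 1068
Start time in minutes: 14×60 + 34 = 874
Difference = 1068 - 874 = 194 minutes
= 3 hours 14 minutes


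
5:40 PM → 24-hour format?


Input: 5:40 PM
PM: 5 + 12 = 17

17:40


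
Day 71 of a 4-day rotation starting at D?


Shifts: A, B, C, D
Start: D (index 3)
Day 71: (3 + 71 - 1) mod 4
= 73 mod 4
= 1
Index 1 → shift B

Shift B


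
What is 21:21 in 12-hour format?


Hour: 21
21 - 12 = 9 → PM

9:21 PM


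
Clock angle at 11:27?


178.5°

Hour hand = 11×30 + 27×0.5 = 343.5°
Minute hand = 27×6 = 162°
Difference = |343.5 - 162| = 181.5°
Since > 180°: 360 - 181.5 = 178.5°


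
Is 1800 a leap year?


No

Rules: divisible by 4 AND (not by 100 OR by 400)
1800 ÷ 4 = 450 exactly → divisible by 4
1800 ÷ 100 = 18 exactly → divisible by 100
1800 ÷ 400 = 4 remainder 200 → not divisible by 400
Divisible by 100 but not by 400 → not a leap year


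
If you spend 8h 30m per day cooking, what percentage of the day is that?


35.4%

Time: 510 minutes
Day: 1440 minutes
Percentage = (510/1440) × 100 ≈ 35.4%


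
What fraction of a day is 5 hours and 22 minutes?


Total minutes: 5×60 + 22 = 322
Day = 24×60 = 1440 minutes
Fraction = 322/1440 ≈ 0.2236
As a percentage: 322/1440 × 100 ≈ 22.36%

0.2236 (22.36%)


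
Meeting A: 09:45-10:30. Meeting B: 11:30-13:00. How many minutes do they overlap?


0 minutes

Meeting A: 585-630 (in minutes from midnight)
Meeting B: 690-780
Overlap start = max(585, 690) = 690
Overlap end = min(630, 780) = 630
Overlap = max(0, 630 - 690) = 0 min


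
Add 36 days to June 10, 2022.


Start: June 10, 2022
Add 36 days
June 10 → July 1: 30 - 10 + 1 = 21 days (36 - 21 = 15 left)
July 1 + 15 = July 16, 2022

July 16, 2022


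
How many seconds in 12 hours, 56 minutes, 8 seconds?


46568 seconds

Hours: 12 × 3600 = 43200
Minutes: 56 × 60 = 3360
Seconds: 8
Total = 43200 + 3360 + 8 = 46568


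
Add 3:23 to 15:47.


19:10

Start: 947 minutes from midnight
Add: 203 minutes
Total: 1150 minutes
Hours: 1150 ÷ 60 = 19 remainder 10


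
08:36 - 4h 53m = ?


03:43

Start: 516 minutes from midnight
Subtract: 293 minutes
Remaining: 516 - 293 = 223
Hours: 3, Minutes: 43


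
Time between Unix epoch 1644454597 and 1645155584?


700987 seconds (194.7 hours / 8.11 days)

Difference = 1645155584 - 1644454597 = 700987 seconds
In hours: 700987 / 3600 ≈ 194.7
In days: 700987 / 86400 ≈ 8.11


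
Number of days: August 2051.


Month: August (month 8)
August has 31 days

31 days


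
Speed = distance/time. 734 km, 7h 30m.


Distance: 734 km
Time: 7h 30m = 450 min = 450/60 = 15/2 hours
Speed = 734 ÷ (15/2) = 734 × 2 / 15 = 1468/15 ≈ 97.9 km/h

97.9 km/h


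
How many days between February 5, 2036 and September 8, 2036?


From February 5, 2036 to September 8, 2036
Rest of February 2036: 29 - 5 = 24
Full months: March 31, April 30, May 31, June 30, July 31, August 31
Days into September 2036: 8
Total = 24 + 31 + 30 + 31 + 30 + 31 + 31 + 8 = 216 days

216 days


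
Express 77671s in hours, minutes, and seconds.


21h 34m 31s

Hours: 77671 ÷ 3600 = 21 remainder 2071
Minutes: 2071 ÷ 60 = 34 remainder 31
Seconds: 31


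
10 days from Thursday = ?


Start: Thursday (index 3)
(3 + 10) mod 7
= 13 mod 7
= 6
Index 6 → Sunday

Sunday


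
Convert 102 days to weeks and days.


Weeks: 102 ÷ 7 = 14 remainder 4

14 weeks 4 days


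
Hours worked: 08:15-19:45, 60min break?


10h 30m (630 minutes)

Total time = (19×60+45) - (8×60+15)
= 1185 - 495 = 690 min
Minus break: 690 - 60 = 630 min
= 10h 30m


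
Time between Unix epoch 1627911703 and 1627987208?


Difference = 1627987208 - 1627911703 = 75505 seconds
In hours: 75505 / 3600 ≈ 21.0
In days: 75505 / 86400 ≈ 0.87

75505 seconds (21.0 hours / 0.87 days)


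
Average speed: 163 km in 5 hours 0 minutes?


Distance: 163 km
Time: 5 hours
Speed = 163 / 5 = 32.6 km/h

32.6 km/h


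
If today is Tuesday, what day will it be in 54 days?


Start: Tuesday (index 1)
(1 + 54) mod 7
= 55 mod 7
= 6
Index 6 → Sunday

Sunday


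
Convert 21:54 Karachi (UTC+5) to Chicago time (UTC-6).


Time difference = UTC-6 - UTC+5 = -11 hours
New hour = (21 -11) mod 24
= 10 mod 24 = 10
Minutes unchanged → 10:54

10:54


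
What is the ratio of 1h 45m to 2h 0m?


Duration 1: 105 minutes
Duration 2: 120 minutes
Ratio = 105:120
GCD = 15
Simplified = 7:8
As a decimal: 7/8 ≈ 0.88

7:8 (0.88)


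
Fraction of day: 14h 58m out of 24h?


Total minutes: 14×60 + 58 = 898
Day = 24×60 = 1440 minutes
Fraction = 898/1440 ≈ 0.6236
As a percentage: 898/1440 × 100 ≈ 62.36%

0.6236 (62.36%)


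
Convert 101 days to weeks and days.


14 weeks 3 days

Weeks: 101 ÷ 7 = 14 remainder 3


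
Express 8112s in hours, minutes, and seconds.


Hours: 8112 ÷ 3600 = 2 remainder 912
Minutes: 912 ÷ 60 = 15 remainder 12
Seconds: 12

2h 15m 12s


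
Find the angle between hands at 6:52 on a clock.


106.0°

Hour hand = 6×30 + 52×0.5 = 206.0°
Minute hand = 52×6 = 312°
Difference = |206.0 - 312| = 106.0°


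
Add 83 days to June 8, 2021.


Start: June 8, 2021
Add 83 days
June 8 → July 1: 30 - 8 + 1 = 23 days (83 - 23 = 60 left)
July 1 → August 1: 31 - 1 + 1 = 31 days (60 - 31 = 29 left)
August 1 + 29 = August 30, 2021

August 30, 2021


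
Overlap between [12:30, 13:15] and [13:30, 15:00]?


0 minutes

Meeting A: 750-795 (in minutes from midnight)
Meeting B: 810-900
Overlap start = max(750, 810) = 810
Overlap end = min(795, 900) = 795
Overlap = max(0, 795 - 810) = 0 min


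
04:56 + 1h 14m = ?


Start: 296 minutes from midnight
Add: 74 minutes
Total: 370 minutes
Hours: 370 ÷ 60 = 6 remainder 10

06:10


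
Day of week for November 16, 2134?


Tuesday

Zeller's congruence:
q=16, m=11, k=34, j=21
h = (16 + ⌊13×12/5⌋ + 34 + ⌊34/4⌋ + ⌊21/4⌋ - 2×21) mod 7
= (16 + 31 + 34 + 8 + 5 - 42) mod 7
= 52 mod 7 = 3
h=3 → Tuesday


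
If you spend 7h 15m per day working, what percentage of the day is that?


30.2%

Time: 435 minutes
Day: 1440 minutes
Percentage = (435/1440) × 100 ≈ 30.2%


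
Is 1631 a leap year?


No

Rules: divisible by 4 AND (not by 100 OR by 400)
1631 ÷ 4 = 407 remainder 3 → not divisible by 4
Not divisible by 4 → not a leap year


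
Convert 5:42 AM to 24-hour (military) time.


05:42

Input: 5:42 AM
AM hour stays: 5


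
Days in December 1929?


Month: December (month 12)
December has 31 days

31 days


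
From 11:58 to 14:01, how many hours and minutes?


2h 3m

End time in minutes: 14×60 + 1 = 841
Start time in minutes: 11×60 + 58 = 718
Difference = 841 - 718 = 123 minutes
= 2 hours 3 minutes


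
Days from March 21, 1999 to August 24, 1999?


156 days

From March 21, 1999 to August 24, 1999
Rest of March 1999: 31 - 21 = 10
Full months: April 30, May 31, June 30, July 31
Days into August 1999: 24
Total = 10 + 30 + 31 + 30 + 31 + 24 = 156 days


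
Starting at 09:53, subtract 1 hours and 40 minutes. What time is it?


08:13

Start: 593 minutes from midnight
Subtract: 100 minutes
Remaining: 593 - 100 = 493
Hours: 8, Minutes: 13


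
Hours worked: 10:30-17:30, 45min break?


6h 15m (375 minutes)

Total time = (17×60+30) - (10×60+30)
= 1050 - 630 = 420 min
Minus break: 420 - 45 = 375 min
= 6h 15m


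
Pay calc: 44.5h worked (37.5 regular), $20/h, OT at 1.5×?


Regular: 37.5h × $20 = $750.00
Overtime: 44.5 - 37.5 = 7.0h
OT pay: 7.0h × $20 × 1.5 = $210.00
Total = $750.00 + $210.00 = $960.00

$960.00


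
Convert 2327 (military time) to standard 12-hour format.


11:27 PM

Hour: 23
23 - 12 = 11 → PM


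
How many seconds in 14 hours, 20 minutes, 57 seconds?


Hours: 14 × 3600 = 50400
Minutes: 20 × 60 = 1200
Seconds: 57
Total = 50400 + 1200 + 57 = 51657

51657 seconds


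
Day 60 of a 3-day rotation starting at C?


Shifts: A, B, C
Start: C (index 2)
Day 60: (2 + 60 - 1) mod 3
= 61 mod 3
= 1
Index 1 → shift B

Shift B


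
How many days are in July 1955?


Month: July (month 7)
July has 31 days

31 days


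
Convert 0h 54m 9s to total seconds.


3249 seconds

Hours: 0 × 3600 = 0
Minutes: 54 × 60 = 3240
Seconds: 9
Total = 0 + 3240 + 9 = 3249


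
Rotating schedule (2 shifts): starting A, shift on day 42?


Shift B

Shifts: A, B
Start: A (index 0)
Day 42: (0 + 42 - 1) mod 2
= 41 mod 2
= 1
Index 1 → shift B


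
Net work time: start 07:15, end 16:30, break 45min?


Total time = (16×60+30) - (7×60+15)
= 990 - 435 = 555 min
Minus break: 555 - 45 = 510 min
= 8h 30m

8h 30m (510 minutes)


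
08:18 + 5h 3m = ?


Start: 498 minutes from midnight
Add: 303 minutes
Total: 801 minutes
Hours: 801 ÷ 60 = 13 remainder 21

13:21


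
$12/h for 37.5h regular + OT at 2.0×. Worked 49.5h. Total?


$738.00

Regular: 37.5h × $12 = $450.00
Overtime: 49.5 - 37.5 = 12.0h
OT pay: 12.0h × $12 × 2.0 = $288.00
Total = $450.00 + $288.00 = $738.00


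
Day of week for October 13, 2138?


Monday

Zeller's congruence:
q=13, m=10, k=38, j=21
h = (13 + ⌊13×11/5⌋ + 38 + ⌊38/4⌋ + ⌊21/4⌋ - 2×21) mod 7
= (13 + 28 + 38 + 9 + 5 - 42) mod 7
= 51 mod 7 = 2
h=2 → Monday


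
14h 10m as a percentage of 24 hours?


0.5903 (59.03%)

Total minutes: 14×60 + 10 = 850
Day = 24×60 = 1440 minutes
Fraction = 850/1440 ≈ 0.5903
As a percentage: 850/1440 × 100 ≈ 59.03%


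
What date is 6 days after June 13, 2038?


Start: June 13, 2038
Add 6 days
June 13 + 6 = June 19, 2038

June 19, 2038


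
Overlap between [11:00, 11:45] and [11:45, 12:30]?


Meeting A: 660-705 (in minutes from midnight)
Meeting B: 705-750
Overlap start = max(660, 705) = 705
Overlap end = min(705, 750) = 705
Overlap = max(0, 705 - 705) = 0 min

0 minutes


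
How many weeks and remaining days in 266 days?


38 weeks 0 days

Weeks: 266 ÷ 7 = 38 remainder 0


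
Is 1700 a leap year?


No

Rules: divisible by 4 AND (not by 100 OR by 400)
1700 ÷ 4 = 425 exactly → divisible by 4
1700 ÷ 100 = 17 exactly → divisible by 100
1700 ÷ 400 = 4 remainder 100 → not divisible by 400
Divisible by 100 but not by 400 → not a leap year


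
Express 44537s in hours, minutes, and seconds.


12h 22m 17s

Hours: 44537 ÷ 3600 = 12 remainder 1337
Minutes: 1337 ÷ 60 = 22 remainder 17
Seconds: 17


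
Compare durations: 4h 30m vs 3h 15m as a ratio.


Duration 1: 270 minutes
Duration 2: 195 minutes
Ratio = 270:195
GCD = 15
Simplified = 18:13
As a decimal: 18/13 ≈ 1.38

18:13 (1.38)


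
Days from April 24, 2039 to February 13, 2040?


From April 24, 2039 to February 13, 2040
Rest of April 2039: 30 - 24 = 6
Full months: May 31, June 30, July 31, August 31, September 30, October 31, November 30, December 31, January 31
Days into February 2040: 13
Total = 6 + 31 + 30 + 31 + 31 + 30 + 31 + 30 + 31 + 31 + 13 = 295 days

295 days


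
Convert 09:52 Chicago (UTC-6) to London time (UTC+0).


15:52

Time difference = UTC+0 - UTC-6 = +6 hours
New hour = (9 + 6) mod 24
= 15 mod 24 = 15
Minutes unchanged → 15:52


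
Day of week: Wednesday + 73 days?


Start: Wednesday (index 2)
(2 + 73) mod 7
= 75 mod 7
= 5
Index 5 → Saturday

Saturday


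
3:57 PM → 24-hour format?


Input: 3:57 PM
PM: 3 + 12 = 15

15:57


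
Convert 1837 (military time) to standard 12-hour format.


Hour: 18
18 - 12 = 6 → PM

6:37 PM


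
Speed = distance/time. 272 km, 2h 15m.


Distance: 272 km
Time: 2h 15m = 135 min = 135/60 = 9/4 hours
Speed = 272 ÷ (9/4) = 272 × 4 / 9 = 1088/9 ≈ 120.9 km/h

120.9 km/h


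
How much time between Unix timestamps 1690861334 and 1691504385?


643051 seconds (178.6 hours / 7.44 days)

Difference = 1691504385 - 1690861334 = 643051 seconds
In hours: 643051 / 3600 ≈ 178.6
In days: 643051 / 86400 ≈ 7.44


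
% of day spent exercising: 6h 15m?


Time: 375 minutes
Day: 1440 minutes
Percentage = (375/1440) × 100 ≈ 26.0%

26.0%


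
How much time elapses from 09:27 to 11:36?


End time in minutes: 11×60 + 36 = 696
Start time in minutes: 9×60 + 27 = 567
Difference = 696 - 567 = 129 minutes
= 2 hours 9 minutes

2h 9m


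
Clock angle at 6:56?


128.0°

Hour hand = 6×30 + 56×0.5 = 208.0°
Minute hand = 56×6 = 336°
Difference = |208.0 - 336| = 128.0°


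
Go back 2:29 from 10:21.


07:52

Start: 621 minutes from midnight
Subtract: 149 minutes
Remaining: 621 - 149 = 472
Hours: 7, Minutes: 52


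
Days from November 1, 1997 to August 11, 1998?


283 days

From November 1, 1997 to August 11, 1998
Rest of November 1997: 30 - 1 = 29
Full months: December 31, January 31, February 1998 28, March 31, April 30, May 31, June 30, July 31
Days into August 1998: 11
Total = 29 + 31 + 31 + 28 + 31 + 30 + 31 + 30 + 31 + 11 = 283 days


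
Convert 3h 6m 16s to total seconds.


Hours: 3 × 3600 = 10800
Minutes: 6 × 60 = 360
Seconds: 16
Total = 10800 + 360 + 16 = 11176

11176 seconds


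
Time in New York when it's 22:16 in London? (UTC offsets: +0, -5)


17:16

Time difference = UTC-5 - UTC+0 = -5 hours
New hour = (22 -5) mod 24
= 17 mod 24 = 17
Minutes unchanged → 17:16


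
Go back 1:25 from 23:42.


Start: 1422 minutes from midnight
Subtract: 85 minutes
Remaining: 1422 - 85 = 1337
Hours: 22, Minutes: 17

22:17


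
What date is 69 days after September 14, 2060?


November 22, 2060

Start: September 14, 2060
Add 69 days
September 14 → October 1: 30 - 14 + 1 = 17 days (69 - 17 = 52 left)
October 1 → November 1: 31 - 1 + 1 = 31 days (52 - 31 = 21 left)
November 1 + 21 = November 22, 2060


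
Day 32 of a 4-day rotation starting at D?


Shifts: A, B, C, D
Start: D (index 3)
Day 32: (3 + 32 - 1) mod 4
= 34 mod 4
= 2
Index 2 → shift C

Shift C


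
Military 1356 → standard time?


Hour: 13
13 - 12 = 1 → PM

1:56 PM


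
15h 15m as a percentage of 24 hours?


Total minutes: 15×60 + 15 = 915
Day = 24×60 = 1440 minutes
Fraction = 915/1440 ≈ 0.6354
As a percentage: 915/1440 × 100 ≈ 63.54%

0.6354 (63.54%)


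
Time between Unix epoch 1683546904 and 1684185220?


638316 seconds (177.3 hours / 7.39 days)

Difference = 1684185220 - 1683546904 = 638316 seconds
In hours: 638316 / 3600 ≈ 177.3
In days: 638316 / 86400 ≈ 7.39


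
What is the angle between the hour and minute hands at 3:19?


14.5°

Hour hand = 3×30 + 19×0.5 = 99.5°
Minute hand = 19×6 = 114°
Difference = |99.5 - 114| = 14.5°


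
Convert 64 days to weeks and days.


Weeks: 64 ÷ 7 = 9 remainder 1

9 weeks 1 days


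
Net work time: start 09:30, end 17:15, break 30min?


Total time = (17×60+15) - (9×60+30)
= 1035 - 570 = 465 min
Minus break: 465 - 30 = 435 min
= 7h 15m

7h 15m (435 minutes)


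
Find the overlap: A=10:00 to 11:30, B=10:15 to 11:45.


Meeting A: 600-690 (in minutes from midnight)
Meeting B: 615-705
Overlap start = max(600, 615) = 615
Overlap end = min(690, 705) = 690
Overlap = max(0, 690 - 615) = 75 min

75 minutes


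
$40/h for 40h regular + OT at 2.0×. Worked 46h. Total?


$2080.00

Regular: 40h × $40 = $1600.00
Overtime: 46 - 40 = 6h
OT pay: 6h × $40 × 2.0 = $480.00
Total = $1600.00 + $480.00 = $2080.00


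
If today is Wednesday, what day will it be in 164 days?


Start: Wednesday (index 2)
(2 + 164) mod 7
= 166 mod 7
= 5
Index 5 → Saturday

Saturday


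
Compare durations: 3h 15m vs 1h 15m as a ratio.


13:5 (2.60)

Duration 1: 195 minutes
Duration 2: 75 minutes
Ratio = 195:75
GCD = 15
Simplified = 13:5
As a decimal: 13/5 = 2.60


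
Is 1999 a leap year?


No

Rules: divisible by 4 AND (not by 100 OR by 400)
1999 ÷ 4 = 499 remainder 3 → not divisible by 4
Not divisible by 4 → not a leap year


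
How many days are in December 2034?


Month: December (month 12)
December has 31 days

31 days


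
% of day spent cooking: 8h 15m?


Time: 495 minutes
Day: 1440 minutes
Percentage = (495/1440) × 100 ≈ 34.4%

34.4%


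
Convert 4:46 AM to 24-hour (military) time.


Input: 4:46 AM
AM hour stays: 4

04:46


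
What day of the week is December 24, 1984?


Zeller's congruence:
q=24, m=12, k=84, j=19
h = (24 + ⌊13×13/5⌋ + 84 + ⌊84/4⌋ + ⌊19/4⌋ - 2×19) mod 7
= (24 + 33 + 84 + 21 + 4 - 38) mod 7
= 128 mod 7 = 2
h=2 → Monday

Monday


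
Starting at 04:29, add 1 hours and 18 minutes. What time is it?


Start: 269 minutes from midnight
Add: 78 minutes
Total: 347 minutes
Hours: 347 ÷ 60 = 5 remainder 47

05:47


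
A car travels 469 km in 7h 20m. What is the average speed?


Distance: 469 km
Time: 7h 20m = 440 min = 440/60 = 22/3 hours
Speed = 469 ÷ (22/3) = 469 × 3 / 22 = 1407/22 ≈ 64.0 km/h

64.0 km/h


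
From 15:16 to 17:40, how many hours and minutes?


2h 24m

End time in minutes: 17×60 + 40 = 1060
Start time in minutes: 15×60 + 16 = 916
Difference = 1060 - 916 = 144 minutes
= 2 hours 24 minutes


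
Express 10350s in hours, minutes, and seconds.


Hours: 10350 ÷ 3600 = 2 remainder 3150
Minutes: 3150 ÷ 60 = 52 remainder 30
Seconds: 30

2h 52m 30s


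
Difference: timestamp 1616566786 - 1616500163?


66623 seconds (18.5 hours / 0.77 days)

Difference = 1616566786 - 1616500163 = 66623 seconds
In hours: 66623 / 3600 ≈ 18.5
In days: 66623 / 86400 ≈ 0.77


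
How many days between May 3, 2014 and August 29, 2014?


From May 3, 2014 to August 29, 2014
Rest of May 2014: 31 - 3 = 28
Full months: June 30, July 31
Days into August 2014: 29
Total = 28 + 30 + 31 + 29 = 118 days

118 days


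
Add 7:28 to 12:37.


20:05

Start: 757 minutes from midnight
Add: 448 minutes
Total: 1205 minutes
Hours: 1205 ÷ 60 = 20 remainder 5


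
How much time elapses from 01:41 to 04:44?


End time in minutes: 4×60 + 44 = 284
Start time in minutes: 1×60 + 41 = 101
Difference = 284 - 101 = 183 minutes
= 3 hours 3 minutes

3h 3m


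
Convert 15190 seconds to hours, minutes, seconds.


Hours: 15190 ÷ 3600 = 4 remainder 790
Minutes: 790 ÷ 60 = 13 remainder 10
Seconds: 10

4h 13m 10s


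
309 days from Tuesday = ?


Start: Tuesday (index 1)
(1 + 309) mod 7
= 310 mod 7
= 2
Index 2 → Wednesday

Wednesday


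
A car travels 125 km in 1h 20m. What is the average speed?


93.8 km/h

Distance: 125 km
Time: 1h 20m = 80 min = 80/60 = 4/3 hours
Speed = 125 ÷ (4/3) = 125 × 3 / 4 = 375/4 ≈ 93.8 km/h


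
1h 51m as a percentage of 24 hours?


0.0771 (7.71%)

Total minutes: 1×60 + 51 = 111
Day = 24×60 = 1440 minutes
Fraction = 111/1440 ≈ 0.0771
As a percentage: 111/1440 × 100 ≈ 7.71%


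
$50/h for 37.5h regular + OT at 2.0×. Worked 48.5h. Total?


$2975.00

Regular: 37.5h × $50 = $1875.00
Overtime: 48.5 - 37.5 = 11.0h
OT pay: 11.0h × $50 × 2.0 = $1100.00
Total = $1875.00 + $1100.00 = $2975.00


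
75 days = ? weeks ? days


Weeks: 75 ÷ 7 = 10 remainder 5

10 weeks 5 days


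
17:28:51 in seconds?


62931 seconds

Hours: 17 × 3600 = 61200
Minutes: 28 × 60 = 1680
Seconds: 51
Total = 61200 + 1680 + 51 = 62931


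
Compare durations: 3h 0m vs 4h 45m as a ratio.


Duration 1: 180 minutes
Duration 2: 285 minutes
Ratio = 180:285
GCD = 15
Simplified = 12:19
As a decimal: 12/19 ≈ 0.63

12:19 (0.63)


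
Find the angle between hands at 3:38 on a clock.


Hour hand = 3×30 + 38×0.5 = 109.0°
Minute hand = 38×6 = 228°
Difference = |109.0 - 228| = 119.0°

119.0°


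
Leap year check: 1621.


No

Rules: divisible by 4 AND (not by 100 OR by 400)
1621 ÷ 4 = 405 remainder 1 → not divisible by 4
Not divisible by 4 → not a leap year


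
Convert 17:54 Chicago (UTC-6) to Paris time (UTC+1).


00:54 (next day)

Time difference = UTC+1 - UTC-6 = +7 hours
New hour = (17 + 7) mod 24
= 24 mod 24 = 0
Minutes unchanged → 00:54; 24 ≥ 24 → next day


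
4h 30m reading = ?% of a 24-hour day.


Time: 270 minutes
Day: 1440 minutes
Percentage = (270/1440) × 100 ≈ 18.8%

18.8%


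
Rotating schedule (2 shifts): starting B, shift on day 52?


Shifts: A, B
Start: B (index 1)
Day 52: (1 + 52 - 1) mod 2
= 52 mod 2
= 0
Index 0 → shift A

Shift A


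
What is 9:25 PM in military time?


21:25

Input: 9:25 PM
PM: 9 + 12 = 21


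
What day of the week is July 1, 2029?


Zeller's congruence:
q=1, m=7, k=29, j=20
h = (1 + ⌊13×8/5⌋ + 29 + ⌊29/4⌋ + ⌊20/4⌋ - 2×20) mod 7
= (1 + 20 + 29 + 7 + 5 - 40) mod 7
= 22 mod 7 = 1
h=1 → Sunday

Sunday


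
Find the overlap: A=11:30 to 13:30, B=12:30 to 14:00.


60 minutes

Meeting A: 690-810 (in minutes from midnight)
Meeting B: 750-840
Overlap start = max(690, 750) = 750
Overlap end = min(810, 840) = 810
Overlap = max(0, 810 - 750) = 60 min


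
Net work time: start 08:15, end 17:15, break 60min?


8h 0m (480 minutes)

Total time = (17×60+15) - (8×60+15)
= 1035 - 495 = 540 min
Minus break: 540 - 60 = 480 min
= 8h 0m


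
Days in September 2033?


30 days

Month: September (month 9)
September has 30 days


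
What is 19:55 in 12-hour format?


7:55 PM

Hour: 19
19 - 12 = 7 → PM


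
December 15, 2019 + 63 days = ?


Start: December 15, 2019
Add 63 days
December 15 → January 1: 31 - 15 + 1 = 17 days (63 - 17 = 46 left)
January 1 → February 1: 31 - 1 + 1 = 31 days (46 - 31 = 15 left)
February 1 + 15 = February 16, 2020

February 16, 2020


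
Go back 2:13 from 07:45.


Start: 465 minutes from midnight
Subtract: 133 minutes
Remaining: 465 - 133 = 332
Hours: 5, Minutes: 32

05:32


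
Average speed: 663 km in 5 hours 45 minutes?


Distance: 663 km
Time: 5h 45m = 345 min = 345/60 = 23/4 hours
Speed = 663 ÷ (23/4) = 663 × 4 / 23 = 2652/23 ≈ 115.3 km/h

115.3 km/h


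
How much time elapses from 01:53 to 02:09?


End time in minutes: 2×60 + 9 = 129
Start time in minutes: 1×60 + 53 = 113
Difference = 129 - 113 = 16 minutes
= 0 hours 16 minutes

0h 16m


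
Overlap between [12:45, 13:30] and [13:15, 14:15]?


Meeting A: 765-810 (in minutes from midnight)
Meeting B: 795-855
Overlap start = max(765, 795) = 795
Overlap end = min(810, 855) = 810
Overlap = max(0, 810 - 795) = 15 min

15 minutes


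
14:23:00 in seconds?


Hours: 14 × 3600 = 50400
Minutes: 23 × 60 = 1380
Seconds: 0
Total = 50400 + 1380 + 0 = 51780

51780 seconds


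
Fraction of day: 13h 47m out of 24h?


0.5743 (57.43%)

Total minutes: 13×60 + 47 = 827
Day = 24×60 = 1440 minutes
Fraction = 827/1440 ≈ 0.5743
As a percentage: 827/1440 × 100 ≈ 57.43%


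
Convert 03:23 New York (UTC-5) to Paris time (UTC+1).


Time difference = UTC+1 - UTC-5 = +6 hours
New hour = (3 + 6) mod 24
= 9 mod 24 = 9
Minutes unchanged → 09:23

09:23


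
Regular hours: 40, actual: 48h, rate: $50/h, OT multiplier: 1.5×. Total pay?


$2600.00

Regular: 40h × $50 = $2000.00
Overtime: 48 - 40 = 8h
OT pay: 8h × $50 × 1.5 = $600.00
Total = $2000.00 + $600.00 = $2600.00


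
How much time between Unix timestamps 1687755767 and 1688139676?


Difference = 1688139676 - 1687755767 = 383909 seconds
In hours: 383909 / 3600 ≈ 106.6
In days: 383909 / 86400 ≈ 4.44

383909 seconds (106.6 hours / 4.44 days)


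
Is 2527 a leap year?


No

Rules: divisible by 4 AND (not by 100 OR by 400)
2527 ÷ 4 = 631 remainder 3 → not divisible by 4
Not divisible by 4 → not a leap year


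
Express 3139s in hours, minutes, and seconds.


Hours: 3139 ÷ 3600 = 0 remainder 3139
Minutes: 3139 ÷ 60 = 52 remainder 19
Seconds: 19

0h 52m 19s


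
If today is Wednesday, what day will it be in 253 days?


Thursday

Start: Wednesday (index 2)
(2 + 253) mod 7
= 255 mod 7
= 3
Index 3 → Thursday


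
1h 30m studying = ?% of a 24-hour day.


Time: 90 minutes
Day: 1440 minutes
Percentage = (90/1440) × 100 ≈ 6.3%

6.3%


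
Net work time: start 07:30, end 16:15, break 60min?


Total time = (16×60+15) - (7×60+30)
= 975 - 450 = 525 min
Minus break: 525 - 60 = 465 min
= 7h 45m

7h 45m (465 minutes)


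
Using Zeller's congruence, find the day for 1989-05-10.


Wednesday

Zeller's congruence:
q=10, m=5, k=89, j=19
h = (10 + ⌊13×6/5⌋ + 89 + ⌊89/4⌋ + ⌊19/4⌋ - 2×19) mod 7
= (10 + 15 + 89 + 22 + 4 - 38) mod 7
= 102 mod 7 = 4
h=4 → Wednesday


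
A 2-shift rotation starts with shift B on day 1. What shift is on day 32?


Shifts: A, B
Start: B (index 1)
Day 32: (1 + 32 - 1) mod 2
= 32 mod 2
= 0
Index 0 → shift A

Shift A


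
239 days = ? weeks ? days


34 weeks 1 days

Weeks: 239 ÷ 7 = 34 remainder 1


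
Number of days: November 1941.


30 days

Month: November (month 11)
November has 30 days


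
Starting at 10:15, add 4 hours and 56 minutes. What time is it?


Start: 615 minutes from midnight
Add: 296 minutes
Total: 911 minutes
Hours: 911 ÷ 60 = 15 remainder 11

15:11


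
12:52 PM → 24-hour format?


12:52

Input: 12:52 PM
12 PM → 12 (noon)


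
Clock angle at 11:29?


Hour hand = 11×30 + 29×0.5 = 344.5°
Minute hand = 29×6 = 174°
Difference = |344.5 - 174| = 170.5°

170.5°


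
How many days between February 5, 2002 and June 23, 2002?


From February 5, 2002 to June 23, 2002
Rest of February 2002: 28 - 5 = 23
Full months: March 31, April 30, May 31
Days into June 2002: 23
Total = 23 + 31 + 30 + 31 + 23 = 138 days

138 days
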